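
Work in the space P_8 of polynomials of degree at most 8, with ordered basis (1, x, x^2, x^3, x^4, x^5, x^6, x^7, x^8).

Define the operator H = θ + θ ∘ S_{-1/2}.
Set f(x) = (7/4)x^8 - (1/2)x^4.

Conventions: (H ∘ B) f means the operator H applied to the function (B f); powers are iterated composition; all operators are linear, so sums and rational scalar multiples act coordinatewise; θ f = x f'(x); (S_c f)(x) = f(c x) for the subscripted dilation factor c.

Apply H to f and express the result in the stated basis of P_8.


the result is g(x) = (1799/128)x^8 - (17/8)x^4

θ f = 14x^8 - 2x^4
S_{-1/2} f = (7/1024)x^8 - (1/32)x^4
θ S_{-1/2} f = (7/128)x^8 - (1/8)x^4
(θ + θ ∘ S_{-1/2}) f = (1799/128)x^8 - (17/8)x^4


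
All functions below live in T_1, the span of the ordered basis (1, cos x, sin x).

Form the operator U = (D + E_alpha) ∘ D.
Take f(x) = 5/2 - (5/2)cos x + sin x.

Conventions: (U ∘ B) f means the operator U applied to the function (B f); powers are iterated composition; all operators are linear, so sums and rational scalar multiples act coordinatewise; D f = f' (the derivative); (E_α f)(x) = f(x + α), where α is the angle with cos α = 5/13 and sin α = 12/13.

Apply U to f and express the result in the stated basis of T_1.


D f = cos x + (5/2)sin x
D D f = (5/2)cos x - sin x
E_alpha D f = (35/13)cos x + (1/26)sin x
(D + E_alpha) D f = (135/26)cos x - (25/26)sin x

the image equals g(x) = (135/26)cos x - (25/26)sin x


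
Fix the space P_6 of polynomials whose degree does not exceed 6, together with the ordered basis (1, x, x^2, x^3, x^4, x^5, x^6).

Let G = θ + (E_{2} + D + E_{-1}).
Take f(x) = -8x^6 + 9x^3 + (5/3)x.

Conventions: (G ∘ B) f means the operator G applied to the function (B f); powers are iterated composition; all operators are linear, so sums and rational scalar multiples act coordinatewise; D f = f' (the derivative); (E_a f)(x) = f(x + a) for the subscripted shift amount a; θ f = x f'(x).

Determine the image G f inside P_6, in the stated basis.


the image equals g(x) = -64x^6 - 96x^5 - 600x^4 - 1075x^3 - 1986x^2 - 1348x - 1361/3

θ f = -48x^6 + 27x^3 + (5/3)x
E_{2} f = -8x^6 - 96x^5 - 480x^4 - 1271x^3 - 1866x^2 - (4279/3)x - 1310/3
D f = -48x^5 + 27x^2 + 5/3
E_{-1} f = -8x^6 + 48x^5 - 120x^4 + 169x^3 - 147x^2 + (230/3)x - 56/3
(E_{2} + D + E_{-1}) f = -16x^6 - 96x^5 - 600x^4 - 1102x^3 - 1986x^2 - (4049/3)x - 1361/3
(θ + (E_{2} + D + E_{-1})) f = -64x^6 - 96x^5 - 600x^4 - 1075x^3 - 1986x^2 - 1348x - 1361/3


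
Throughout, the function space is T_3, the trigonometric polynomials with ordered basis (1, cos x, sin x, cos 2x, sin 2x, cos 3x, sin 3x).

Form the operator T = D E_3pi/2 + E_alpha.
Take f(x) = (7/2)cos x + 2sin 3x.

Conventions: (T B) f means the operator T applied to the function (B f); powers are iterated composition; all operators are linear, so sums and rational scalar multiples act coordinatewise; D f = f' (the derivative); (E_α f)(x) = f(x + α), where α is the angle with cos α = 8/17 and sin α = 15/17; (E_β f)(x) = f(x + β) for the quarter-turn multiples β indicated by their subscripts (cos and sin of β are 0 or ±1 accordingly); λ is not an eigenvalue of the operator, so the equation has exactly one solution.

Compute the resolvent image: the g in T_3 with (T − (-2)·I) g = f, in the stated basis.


write g with unknown coordinates in the stated basis and equate coefficients in (T − (-2)·I) g = f
solving from the highest basis element down gives g = (413/436)cos x + (105/436)sin x + (5/99)cos 3x - sin 3x
check: T g = (175/109)cos x - (105/218)sin x - (10/99)cos 3x + 4sin 3x
so T g − (-2)·g = (7/2)cos x + 2sin 3x = f ✓

the image equals g(x) = (413/436)cos x + (105/436)sin x + (5/99)cos 3x - sin 3x


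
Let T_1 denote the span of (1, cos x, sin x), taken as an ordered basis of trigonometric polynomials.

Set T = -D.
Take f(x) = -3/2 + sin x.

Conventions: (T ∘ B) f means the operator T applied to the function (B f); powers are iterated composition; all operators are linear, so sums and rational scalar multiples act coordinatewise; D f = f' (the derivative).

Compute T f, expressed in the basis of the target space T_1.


D f = cos x
(-D) f = -cos x

g(x) = -cos x


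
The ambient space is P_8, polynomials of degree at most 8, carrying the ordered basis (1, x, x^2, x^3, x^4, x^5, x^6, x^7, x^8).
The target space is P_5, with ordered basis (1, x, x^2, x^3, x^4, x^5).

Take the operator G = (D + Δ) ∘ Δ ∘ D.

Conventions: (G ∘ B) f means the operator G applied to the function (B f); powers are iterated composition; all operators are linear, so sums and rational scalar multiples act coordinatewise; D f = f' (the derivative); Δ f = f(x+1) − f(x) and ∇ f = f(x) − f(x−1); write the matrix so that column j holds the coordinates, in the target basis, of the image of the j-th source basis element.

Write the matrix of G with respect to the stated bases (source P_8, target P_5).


image of 1: 0
image of x: 0
image of x^2: 0
image of x^3: 12
image of x^4: 48x + 36
image of x^5: 120x^2 + 180x + 90
image of x^6: 240x^3 + 540x^2 + 540x + 210
image of x^7: 420x^4 + 1260x^3 + 1890x^2 + 1470x + 476
image of x^8: 672x^5 + 2520x^4 + 5040x^3 + 5880x^2 + 3808x + 1064
each image's coordinates form column j of the matrix

the matrix is [[0, 0, 0, 12, 36, 90, 210, 476, 1064]; [0, 0, 0, 0, 48, 180, 540, 1470, 3808]; [0, 0, 0, 0, 0, 120, 540, 1890, 5880]; [0, 0, 0, 0, 0, 0, 240, 1260, 5040]; [0, 0, 0, 0, 0, 0, 0, 420, 2520]; [0, 0, 0, 0, 0, 0, 0, 0, 672]] (rows listed top to bottom)


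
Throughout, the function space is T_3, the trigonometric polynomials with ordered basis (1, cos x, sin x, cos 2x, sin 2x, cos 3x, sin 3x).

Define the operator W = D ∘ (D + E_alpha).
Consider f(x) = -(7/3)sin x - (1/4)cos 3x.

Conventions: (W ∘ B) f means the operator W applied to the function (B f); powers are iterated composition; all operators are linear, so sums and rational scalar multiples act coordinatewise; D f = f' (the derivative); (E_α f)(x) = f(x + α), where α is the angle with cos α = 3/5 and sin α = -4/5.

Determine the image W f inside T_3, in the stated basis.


D f = -(7/3)cos x + (3/4)sin 3x
E_alpha f = (28/15)cos x - (7/5)sin x + (117/500)cos 3x - (11/125)sin 3x
(D + E_alpha) f = -(7/15)cos x - (7/5)sin x + (117/500)cos 3x + (331/500)sin 3x
D (D + E_alpha) f = -(7/5)cos x + (7/15)sin x + (993/500)cos 3x - (351/500)sin 3x

the image equals g(x) = -(7/5)cos x + (7/15)sin x + (993/500)cos 3x - (351/500)sin 3x


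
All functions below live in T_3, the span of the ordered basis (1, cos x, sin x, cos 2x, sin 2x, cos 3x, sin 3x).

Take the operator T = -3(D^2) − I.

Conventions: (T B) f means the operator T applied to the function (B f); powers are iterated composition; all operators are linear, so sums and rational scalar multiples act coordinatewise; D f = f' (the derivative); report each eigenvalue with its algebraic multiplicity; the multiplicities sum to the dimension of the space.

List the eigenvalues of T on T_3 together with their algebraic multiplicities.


image of 1: -1
image of cos x: 2cos x
image of sin x: 2sin x
image of cos 2x: 11cos 2x
image of sin 2x: 11sin 2x
image of cos 3x: 26cos 3x
image of sin 3x: 26sin 3x
the matrix is diagonal; its diagonal is (-1, 2, 2, 11, 11, 26, 26)
for a triangular matrix the eigenvalues are the diagonal entries, with algebraic multiplicity their repetition count

λ = -1 (multiplicity 1), λ = 2 (multiplicity 2), λ = 11 (multiplicity 2), λ = 26 (multiplicity 2)


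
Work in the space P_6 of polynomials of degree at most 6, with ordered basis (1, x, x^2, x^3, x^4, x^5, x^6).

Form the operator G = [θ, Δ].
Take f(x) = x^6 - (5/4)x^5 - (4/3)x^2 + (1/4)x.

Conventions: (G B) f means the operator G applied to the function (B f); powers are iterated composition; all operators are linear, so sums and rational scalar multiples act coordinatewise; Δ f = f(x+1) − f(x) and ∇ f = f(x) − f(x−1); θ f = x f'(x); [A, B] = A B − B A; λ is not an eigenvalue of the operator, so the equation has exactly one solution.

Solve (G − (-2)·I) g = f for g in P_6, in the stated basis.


write g with unknown coordinates in the stated basis and equate coefficients in (G − (-2)·I) g = f
solving from the highest basis element down gives g = (1/2)x^6 + (7/8)x^5 + (155/16)x^4 + (345/8)x^3 + (7213/48)x^2 + (16999/48)x + 13283/32
check: G g = -3x^5 - (155/8)x^4 - (345/4)x^3 - (2415/8)x^2 - (16993/24)x - 13283/16
so G g − (-2)·g = x^6 - (5/4)x^5 - (4/3)x^2 + (1/4)x = f ✓

the result is g(x) = (1/2)x^6 + (7/8)x^5 + (155/16)x^4 + (345/8)x^3 + (7213/48)x^2 + (16999/48)x + 13283/32


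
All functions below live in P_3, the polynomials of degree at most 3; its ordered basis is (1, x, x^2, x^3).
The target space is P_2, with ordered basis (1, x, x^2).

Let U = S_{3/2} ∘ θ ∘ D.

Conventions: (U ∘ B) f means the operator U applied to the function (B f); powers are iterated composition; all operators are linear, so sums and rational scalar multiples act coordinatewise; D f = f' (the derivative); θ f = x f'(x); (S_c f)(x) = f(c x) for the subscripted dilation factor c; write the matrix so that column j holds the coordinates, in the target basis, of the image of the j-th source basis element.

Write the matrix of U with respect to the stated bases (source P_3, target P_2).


the matrix is [[0, 0, 0, 0]; [0, 0, 3, 0]; [0, 0, 0, 27/2]] (rows listed top to bottom)

image of 1: 0
image of x: 0
image of x^2: 3x
image of x^3: (27/2)x^2
each image's coordinates form column j of the matrix


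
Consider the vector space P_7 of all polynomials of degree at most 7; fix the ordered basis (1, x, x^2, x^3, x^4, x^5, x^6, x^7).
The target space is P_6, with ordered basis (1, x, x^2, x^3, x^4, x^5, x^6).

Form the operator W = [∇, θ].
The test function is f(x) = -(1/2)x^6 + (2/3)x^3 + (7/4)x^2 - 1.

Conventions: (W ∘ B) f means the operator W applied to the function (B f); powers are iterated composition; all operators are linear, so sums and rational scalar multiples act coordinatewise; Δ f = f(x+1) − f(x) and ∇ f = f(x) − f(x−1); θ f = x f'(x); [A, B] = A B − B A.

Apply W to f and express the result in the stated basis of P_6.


θ f = -3x^6 + 2x^3 + (7/2)x^2
∇ θ f = -18x^5 + 45x^4 - 60x^3 + 51x^2 - 17x + 3/2
∇ f = -3x^5 + (15/2)x^4 - 10x^3 + (19/2)x^2 - (3/2)x - 7/12
θ ∇ f = -15x^5 + 30x^4 - 30x^3 + 19x^2 - (3/2)x
[∇, θ] f = -3x^5 + 15x^4 - 30x^3 + 32x^2 - (31/2)x + 3/2

the image equals g(x) = -3x^5 + 15x^4 - 30x^3 + 32x^2 - (31/2)x + 3/2


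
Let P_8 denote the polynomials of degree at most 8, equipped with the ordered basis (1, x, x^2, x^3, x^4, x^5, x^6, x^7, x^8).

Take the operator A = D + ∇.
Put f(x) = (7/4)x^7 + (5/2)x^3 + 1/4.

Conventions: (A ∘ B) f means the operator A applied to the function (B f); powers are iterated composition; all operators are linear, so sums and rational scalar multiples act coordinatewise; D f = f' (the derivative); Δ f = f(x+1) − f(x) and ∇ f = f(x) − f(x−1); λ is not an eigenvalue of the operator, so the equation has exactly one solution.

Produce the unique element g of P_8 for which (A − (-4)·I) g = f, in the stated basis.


write g with unknown coordinates in the stated basis and equate coefficients in (A − (-4)·I) g = f
solving from the highest basis element down gives g = (7/16)x^7 - (49/32)x^6 + (441/64)x^5 - (1715/64)x^4 + (10615/128)x^3 - (48603/256)x^2 + (148749/512)x - 113823/512
check: A g = (49/8)x^6 - (441/16)x^5 + (1715/16)x^4 - (10535/32)x^3 + (48603/64)x^2 - (148749/128)x + 113855/128
so A g − (-4)·g = (7/4)x^7 + (5/2)x^3 + 1/4 = f ✓

g(x) = (7/16)x^7 - (49/32)x^6 + (441/64)x^5 - (1715/64)x^4 + (10615/128)x^3 - (48603/256)x^2 + (148749/512)x - 113823/512


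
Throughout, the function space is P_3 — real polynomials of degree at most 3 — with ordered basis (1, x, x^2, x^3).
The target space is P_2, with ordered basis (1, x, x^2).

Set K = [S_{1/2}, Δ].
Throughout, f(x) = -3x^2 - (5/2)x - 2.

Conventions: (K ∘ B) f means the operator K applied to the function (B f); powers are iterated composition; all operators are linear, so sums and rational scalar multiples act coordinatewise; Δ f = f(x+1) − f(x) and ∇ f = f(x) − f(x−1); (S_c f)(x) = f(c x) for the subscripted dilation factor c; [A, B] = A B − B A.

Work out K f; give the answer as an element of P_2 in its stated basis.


the image equals g(x) = -(3/2)x - 7/2

Δ f = -6x - 11/2
S_{1/2} Δ f = -3x - 11/2
S_{1/2} f = -(3/4)x^2 - (5/4)x - 2
Δ S_{1/2} f = -(3/2)x - 2
[S_{1/2}, Δ] f = -(3/2)x - 7/2


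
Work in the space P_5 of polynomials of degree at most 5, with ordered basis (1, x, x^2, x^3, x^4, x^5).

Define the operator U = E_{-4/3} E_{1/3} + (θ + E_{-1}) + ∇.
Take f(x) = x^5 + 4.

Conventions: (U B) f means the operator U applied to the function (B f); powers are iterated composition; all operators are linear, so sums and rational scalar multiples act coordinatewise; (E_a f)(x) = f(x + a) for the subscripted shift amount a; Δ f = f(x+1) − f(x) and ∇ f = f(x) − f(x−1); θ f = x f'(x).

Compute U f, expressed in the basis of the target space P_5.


E_{1/3} f = x^5 + (5/3)x^4 + (10/9)x^3 + (10/27)x^2 + (5/81)x + 973/243
E_{-4/3} E_{1/3} f = x^5 - 5x^4 + 10x^3 - 10x^2 + 5x + 3
θ f = 5x^5
E_{-1} f = x^5 - 5x^4 + 10x^3 - 10x^2 + 5x + 3
(θ + E_{-1}) f = 6x^5 - 5x^4 + 10x^3 - 10x^2 + 5x + 3
∇ f = 5x^4 - 10x^3 + 10x^2 - 5x + 1
(E_{-4/3} E_{1/3} + (θ + E_{-1}) + ∇) f = 7x^5 - 5x^4 + 10x^3 - 10x^2 + 5x + 7

the image equals g(x) = 7x^5 - 5x^4 + 10x^3 - 10x^2 + 5x + 7


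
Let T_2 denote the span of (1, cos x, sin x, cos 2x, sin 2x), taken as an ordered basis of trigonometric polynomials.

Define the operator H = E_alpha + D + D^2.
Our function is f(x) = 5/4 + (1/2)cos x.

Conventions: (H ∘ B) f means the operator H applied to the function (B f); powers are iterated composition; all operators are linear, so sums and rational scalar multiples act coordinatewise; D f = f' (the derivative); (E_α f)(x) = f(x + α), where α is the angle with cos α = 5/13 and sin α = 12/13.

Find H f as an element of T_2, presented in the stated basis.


g(x) = 5/4 - (4/13)cos x - (25/26)sin x

E_alpha f = 5/4 + (5/26)cos x - (6/13)sin x
D f = -(1/2)sin x
D f = -(1/2)sin x
D D f = -(1/2)cos x
(E_alpha + D + D^2) f = 5/4 - (4/13)cos x - (25/26)sin x


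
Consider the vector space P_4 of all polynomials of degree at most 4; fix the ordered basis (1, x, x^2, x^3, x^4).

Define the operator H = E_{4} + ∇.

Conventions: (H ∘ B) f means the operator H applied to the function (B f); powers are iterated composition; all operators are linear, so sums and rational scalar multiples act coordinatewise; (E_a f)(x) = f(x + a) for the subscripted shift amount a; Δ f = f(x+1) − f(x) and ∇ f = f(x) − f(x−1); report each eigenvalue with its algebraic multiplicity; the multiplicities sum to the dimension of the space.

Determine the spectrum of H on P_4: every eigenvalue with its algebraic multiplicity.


image of 1: 1
image of x: x + 5
image of x^2: x^2 + 10x + 15
image of x^3: x^3 + 15x^2 + 45x + 65
image of x^4: x^4 + 20x^3 + 90x^2 + 260x + 255
the matrix is upper triangular; its diagonal is (1, 1, 1, 1, 1)
for a triangular matrix the eigenvalues are the diagonal entries, with algebraic multiplicity their repetition count

λ = 1 (multiplicity 5)


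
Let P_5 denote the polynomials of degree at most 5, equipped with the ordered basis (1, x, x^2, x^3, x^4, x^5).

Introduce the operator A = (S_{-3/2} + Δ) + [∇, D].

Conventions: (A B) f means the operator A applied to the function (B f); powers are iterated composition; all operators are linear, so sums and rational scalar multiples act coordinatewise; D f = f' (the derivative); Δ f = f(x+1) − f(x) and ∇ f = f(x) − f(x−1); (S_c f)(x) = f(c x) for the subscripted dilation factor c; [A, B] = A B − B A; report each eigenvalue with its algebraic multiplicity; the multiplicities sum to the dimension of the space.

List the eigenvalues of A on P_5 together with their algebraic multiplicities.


λ = -243/32 (multiplicity 1), λ = -27/8 (multiplicity 1), λ = -3/2 (multiplicity 1), λ = 1 (multiplicity 1), λ = 9/4 (multiplicity 1), λ = 81/16 (multiplicity 1)

image of 1: 1
image of x: -(3/2)x + 1
image of x^2: (9/4)x^2 + 2x + 1
image of x^3: -(27/8)x^3 + 3x^2 + 3x + 1
image of x^4: (81/16)x^4 + 4x^3 + 6x^2 + 4x + 1
image of x^5: -(243/32)x^5 + 5x^4 + 10x^3 + 10x^2 + 5x + 1
the matrix is upper triangular; its diagonal is (1, -3/2, 9/4, -27/8, 81/16, -243/32)
for a triangular matrix the eigenvalues are the diagonal entries, with algebraic multiplicity their repetition count


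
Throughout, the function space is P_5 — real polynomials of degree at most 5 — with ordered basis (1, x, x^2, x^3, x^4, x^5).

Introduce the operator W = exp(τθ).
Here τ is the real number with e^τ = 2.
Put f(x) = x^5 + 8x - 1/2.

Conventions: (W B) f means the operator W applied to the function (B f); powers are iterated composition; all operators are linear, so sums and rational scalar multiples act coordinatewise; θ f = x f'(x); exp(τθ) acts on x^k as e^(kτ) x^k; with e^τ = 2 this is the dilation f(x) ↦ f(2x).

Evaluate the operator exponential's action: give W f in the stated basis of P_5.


the image equals g(x) = 32x^5 + 16x - 1/2

exp(τθ) x^k = e^(kτ) x^k; with e^τ = 2 this sends x^k to 2^k x^k
x ↦ 2 x
x^5 ↦ 32 x^5
applying this coordinatewise to f: exp(τθ) f = 32x^5 + 16x - 1/2


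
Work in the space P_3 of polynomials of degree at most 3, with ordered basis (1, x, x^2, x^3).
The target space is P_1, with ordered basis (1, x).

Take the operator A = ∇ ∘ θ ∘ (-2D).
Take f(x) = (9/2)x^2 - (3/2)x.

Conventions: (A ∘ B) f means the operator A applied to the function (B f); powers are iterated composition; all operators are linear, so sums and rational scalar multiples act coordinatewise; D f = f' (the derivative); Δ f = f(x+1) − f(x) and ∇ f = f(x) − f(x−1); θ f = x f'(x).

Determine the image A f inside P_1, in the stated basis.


D f = 9x - 3/2
(-2D) f = -18x + 3
θ (-2D) f = -18x
∇ θ (-2D) f = -18

the result is g(x) = -18


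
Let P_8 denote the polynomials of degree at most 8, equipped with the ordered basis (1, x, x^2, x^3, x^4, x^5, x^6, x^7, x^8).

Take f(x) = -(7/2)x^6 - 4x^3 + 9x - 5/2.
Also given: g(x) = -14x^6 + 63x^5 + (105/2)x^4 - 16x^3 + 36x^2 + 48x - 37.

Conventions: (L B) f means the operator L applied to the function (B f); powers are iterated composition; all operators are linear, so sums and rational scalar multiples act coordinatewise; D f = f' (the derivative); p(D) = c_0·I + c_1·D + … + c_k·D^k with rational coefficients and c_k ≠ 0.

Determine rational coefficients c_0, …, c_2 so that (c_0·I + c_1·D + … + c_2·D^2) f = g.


D^0 f = -(7/2)x^6 - 4x^3 + 9x - 5/2
D^1 f = -21x^5 - 12x^2 + 9
D^2 f = -105x^4 - 24x
matching coefficients of g against c_0 f + c_1 Df + … from the top degree down determines the c_i
solution: c_0 = 4, c_1 = -3, c_2 = -1/2

p(D) = 4·I − 3·D − (1/2)·D^2, i.e. c_0 = 4, c_1 = -3, c_2 = -1/2


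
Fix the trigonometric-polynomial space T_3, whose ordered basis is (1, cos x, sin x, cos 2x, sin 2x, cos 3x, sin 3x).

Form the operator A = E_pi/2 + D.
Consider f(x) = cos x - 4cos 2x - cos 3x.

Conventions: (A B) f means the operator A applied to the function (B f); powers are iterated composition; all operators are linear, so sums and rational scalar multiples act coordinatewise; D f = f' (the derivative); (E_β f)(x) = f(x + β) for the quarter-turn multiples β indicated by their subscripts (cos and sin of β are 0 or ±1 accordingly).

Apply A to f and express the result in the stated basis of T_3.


E_pi/2 f = -sin x + 4cos 2x - sin 3x
D f = -sin x + 8sin 2x + 3sin 3x
(E_pi/2 + D) f = -2sin x + 4cos 2x + 8sin 2x + 2sin 3x

the image equals g(x) = -2sin x + 4cos 2x + 8sin 2x + 2sin 3x


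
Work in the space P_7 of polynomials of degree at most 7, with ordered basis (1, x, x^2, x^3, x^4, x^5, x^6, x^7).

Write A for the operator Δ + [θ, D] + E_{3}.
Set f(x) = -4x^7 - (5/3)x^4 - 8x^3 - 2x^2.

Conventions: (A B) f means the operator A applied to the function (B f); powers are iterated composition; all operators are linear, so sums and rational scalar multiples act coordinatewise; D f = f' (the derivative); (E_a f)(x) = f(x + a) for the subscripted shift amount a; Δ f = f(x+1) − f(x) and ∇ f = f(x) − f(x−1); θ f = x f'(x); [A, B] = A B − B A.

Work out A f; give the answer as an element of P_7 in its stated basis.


g(x) = -4x^7 - 84x^6 - 840x^5 - (11765/3)x^4 - 11508x^3 - 20670x^2 - (62636/3)x - 27398/3

Δ f = -28x^6 - 84x^5 - 140x^4 - (440/3)x^3 - 118x^2 - (188/3)x - 47/3
D f = -28x^6 - (20/3)x^3 - 24x^2 - 4x
θ D f = -168x^6 - 20x^3 - 48x^2 - 4x
θ f = -28x^7 - (20/3)x^4 - 24x^3 - 4x^2
D θ f = -196x^6 - (80/3)x^3 - 72x^2 - 8x
[θ, D] f = 28x^6 + (20/3)x^3 + 24x^2 + 4x
E_{3} f = -4x^7 - 84x^6 - 756x^5 - (11345/3)x^4 - 11368x^3 - 20576x^2 - 20820x - 9117
(Δ + [θ, D] + E_{3}) f = -4x^7 - 84x^6 - 840x^5 - (11765/3)x^4 - 11508x^3 - 20670x^2 - (62636/3)x - 27398/3


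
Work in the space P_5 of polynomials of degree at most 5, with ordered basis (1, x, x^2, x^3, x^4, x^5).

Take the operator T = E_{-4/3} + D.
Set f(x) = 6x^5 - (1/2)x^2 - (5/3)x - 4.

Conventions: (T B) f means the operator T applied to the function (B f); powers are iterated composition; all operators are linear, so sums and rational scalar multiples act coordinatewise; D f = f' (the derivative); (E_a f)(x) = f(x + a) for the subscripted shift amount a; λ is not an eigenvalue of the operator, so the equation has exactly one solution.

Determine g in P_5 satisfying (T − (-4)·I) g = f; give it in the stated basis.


the image equals g(x) = (6/5)x^5 + (2/5)x^4 - (104/25)x^3 + (8783/2250)x^2 + (994/625)x - 834182/253125

write g with unknown coordinates in the stated basis and equate coefficients in (T − (-4)·I) g = f
solving from the highest basis element down gives g = (6/5)x^5 + (2/5)x^4 - (104/25)x^3 + (8783/2250)x^2 + (994/625)x - 834182/253125
check: T g = (6/5)x^5 - (8/5)x^4 + (416/25)x^3 - (36257/2250)x^2 - (15053/1875)x + 2324228/253125
so T g − (-4)·g = 6x^5 - (1/2)x^2 - (5/3)x - 4 = f ✓


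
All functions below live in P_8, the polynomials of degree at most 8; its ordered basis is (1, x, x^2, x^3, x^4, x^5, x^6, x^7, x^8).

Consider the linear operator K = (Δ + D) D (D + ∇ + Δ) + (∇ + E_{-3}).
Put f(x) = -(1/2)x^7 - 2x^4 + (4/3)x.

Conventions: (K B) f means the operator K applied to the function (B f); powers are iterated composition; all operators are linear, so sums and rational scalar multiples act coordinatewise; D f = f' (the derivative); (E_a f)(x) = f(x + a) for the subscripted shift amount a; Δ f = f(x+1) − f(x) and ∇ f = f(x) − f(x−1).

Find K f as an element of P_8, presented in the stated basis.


the image equals g(x) = -(1/2)x^7 + 7x^6 - 84x^5 - 177x^4 - 2014x^3 + 975x^2 - (10085/3)x + 1714/3

D f = -(7/2)x^6 - 8x^3 + 4/3
∇ f = -(7/2)x^6 + (21/2)x^5 - (35/2)x^4 + (19/2)x^3 + (3/2)x^2 - (9/2)x + 17/6
Δ f = -(7/2)x^6 - (21/2)x^5 - (35/2)x^4 - (51/2)x^3 - (45/2)x^2 - (23/2)x - 7/6
(D + ∇ + Δ) f = -(21/2)x^6 - 35x^4 - 24x^3 - 21x^2 - 16x + 3
D (D + ∇ + Δ) f = -63x^5 - 140x^3 - 72x^2 - 42x - 16
Δ D (D + ∇ + Δ) f = -315x^4 - 630x^3 - 1050x^2 - 879x - 317
D D (D + ∇ + Δ) f = -315x^4 - 420x^2 - 144x - 42
(Δ + D) D (D + ∇ + Δ) f = -630x^4 - 630x^3 - 1470x^2 - 1023x - 359
∇ f = -(7/2)x^6 + (21/2)x^5 - (35/2)x^4 + (19/2)x^3 + (3/2)x^2 - (9/2)x + 17/6
E_{-3} f = -(1/2)x^7 + (21/2)x^6 - (189/2)x^5 + (941/2)x^4 - (2787/2)x^3 + (4887/2)x^2 - (14005/6)x + 1855/2
(∇ + E_{-3}) f = -(1/2)x^7 + 7x^6 - 84x^5 + 453x^4 - 1384x^3 + 2445x^2 - (7016/3)x + 2791/3
((Δ + D) D (D + ∇ + Δ) + (∇ + E_{-3})) f = -(1/2)x^7 + 7x^6 - 84x^5 - 177x^4 - 2014x^3 + 975x^2 - (10085/3)x + 1714/3


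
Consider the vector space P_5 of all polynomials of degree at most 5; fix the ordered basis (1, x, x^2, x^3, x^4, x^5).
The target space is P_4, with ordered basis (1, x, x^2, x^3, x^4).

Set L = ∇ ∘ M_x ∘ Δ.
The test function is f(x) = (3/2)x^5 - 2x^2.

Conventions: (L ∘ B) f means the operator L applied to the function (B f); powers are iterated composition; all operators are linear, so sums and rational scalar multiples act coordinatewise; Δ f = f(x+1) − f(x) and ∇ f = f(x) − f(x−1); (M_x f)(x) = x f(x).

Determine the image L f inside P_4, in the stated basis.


g(x) = (75/2)x^4 - 15x^3 + 30x^2 - (31/2)x + 7/2

Δ f = (15/2)x^4 + 15x^3 + 15x^2 + (7/2)x - 1/2
M_x Δ f = (15/2)x^5 + 15x^4 + 15x^3 + (7/2)x^2 - (1/2)x
∇ M_x Δ f = (75/2)x^4 - 15x^3 + 30x^2 - (31/2)x + 7/2


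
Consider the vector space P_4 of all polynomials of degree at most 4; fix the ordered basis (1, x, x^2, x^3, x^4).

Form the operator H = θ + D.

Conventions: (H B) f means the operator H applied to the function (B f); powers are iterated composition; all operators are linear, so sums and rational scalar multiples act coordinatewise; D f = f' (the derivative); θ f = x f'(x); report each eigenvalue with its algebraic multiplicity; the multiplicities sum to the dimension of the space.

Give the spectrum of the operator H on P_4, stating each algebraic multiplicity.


image of 1: 0
image of x: x + 1
image of x^2: 2x^2 + 2x
image of x^3: 3x^3 + 3x^2
image of x^4: 4x^4 + 4x^3
the matrix is upper triangular; its diagonal is (0, 1, 2, 3, 4)
for a triangular matrix the eigenvalues are the diagonal entries, with algebraic multiplicity their repetition count

λ = 0 (multiplicity 1), λ = 1 (multiplicity 1), λ = 2 (multiplicity 1), λ = 3 (multiplicity 1), λ = 4 (multiplicity 1)


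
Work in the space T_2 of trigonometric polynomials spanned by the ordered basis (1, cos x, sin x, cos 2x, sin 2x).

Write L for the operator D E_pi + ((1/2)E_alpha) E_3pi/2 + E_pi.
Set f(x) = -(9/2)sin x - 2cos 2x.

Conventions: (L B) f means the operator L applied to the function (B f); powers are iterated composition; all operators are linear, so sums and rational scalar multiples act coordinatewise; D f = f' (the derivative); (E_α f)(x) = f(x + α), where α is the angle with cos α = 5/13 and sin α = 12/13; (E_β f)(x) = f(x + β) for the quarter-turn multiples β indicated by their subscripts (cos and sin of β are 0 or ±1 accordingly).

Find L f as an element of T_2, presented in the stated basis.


E_pi f = (9/2)sin x - 2cos 2x
D E_pi f = (9/2)cos x + 4sin 2x
E_3pi/2 f = (9/2)cos x + 2cos 2x
E_alpha E_3pi/2 f = (45/26)cos x - (54/13)sin x - (238/169)cos 2x - (240/169)sin 2x
((1/2)E_alpha) E_3pi/2 f = (45/52)cos x - (27/13)sin x - (119/169)cos 2x - (120/169)sin 2x
E_pi f = (9/2)sin x - 2cos 2x
(D E_pi + ((1/2)E_alpha) E_3pi/2 + E_pi) f = (279/52)cos x + (63/26)sin x - (457/169)cos 2x + (556/169)sin 2x

the result is g(x) = (279/52)cos x + (63/26)sin x - (457/169)cos 2x + (556/169)sin 2x


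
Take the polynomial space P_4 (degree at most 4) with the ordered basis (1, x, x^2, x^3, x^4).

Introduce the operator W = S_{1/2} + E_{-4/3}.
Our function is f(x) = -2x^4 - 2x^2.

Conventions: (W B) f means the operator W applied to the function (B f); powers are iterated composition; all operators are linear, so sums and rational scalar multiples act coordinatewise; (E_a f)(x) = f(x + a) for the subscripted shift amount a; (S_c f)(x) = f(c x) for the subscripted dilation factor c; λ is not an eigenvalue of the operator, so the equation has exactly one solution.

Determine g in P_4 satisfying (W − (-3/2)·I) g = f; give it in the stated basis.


g(x) = -(32/41)x^4 - (4096/2583)x^3 - (184/28413)x^2 + (88640/255717)x - 139520/596673

write g with unknown coordinates in the stated basis and equate coefficients in (W − (-3/2)·I) g = f
solving from the highest basis element down gives g = -(32/41)x^4 - (4096/2583)x^3 - (184/28413)x^2 + (88640/255717)x - 139520/596673
check: W g = -(34/41)x^4 + (2048/861)x^3 - (18850/9471)x^2 - (44320/85239)x + 69760/198891
so W g − (-3/2)·g = -2x^4 - 2x^2 = f ✓


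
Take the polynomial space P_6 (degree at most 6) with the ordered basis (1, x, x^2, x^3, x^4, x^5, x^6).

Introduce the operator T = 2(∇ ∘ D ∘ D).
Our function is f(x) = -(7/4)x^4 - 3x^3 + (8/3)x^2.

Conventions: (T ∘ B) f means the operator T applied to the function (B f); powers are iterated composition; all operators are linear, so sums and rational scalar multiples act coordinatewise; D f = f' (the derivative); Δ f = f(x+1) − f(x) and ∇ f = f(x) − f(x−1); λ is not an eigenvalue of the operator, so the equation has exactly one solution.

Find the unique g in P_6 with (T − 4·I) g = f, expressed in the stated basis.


g(x) = (7/16)x^4 + (3/4)x^3 - (2/3)x^2 + (21/4)x - 3/8

write g with unknown coordinates in the stated basis and equate coefficients in (T − 4·I) g = f
solving from the highest basis element down gives g = (7/16)x^4 + (3/4)x^3 - (2/3)x^2 + (21/4)x - 3/8
check: T g = 21x - 3/2
so T g − 4·g = -(7/4)x^4 - 3x^3 + (8/3)x^2 = f ✓


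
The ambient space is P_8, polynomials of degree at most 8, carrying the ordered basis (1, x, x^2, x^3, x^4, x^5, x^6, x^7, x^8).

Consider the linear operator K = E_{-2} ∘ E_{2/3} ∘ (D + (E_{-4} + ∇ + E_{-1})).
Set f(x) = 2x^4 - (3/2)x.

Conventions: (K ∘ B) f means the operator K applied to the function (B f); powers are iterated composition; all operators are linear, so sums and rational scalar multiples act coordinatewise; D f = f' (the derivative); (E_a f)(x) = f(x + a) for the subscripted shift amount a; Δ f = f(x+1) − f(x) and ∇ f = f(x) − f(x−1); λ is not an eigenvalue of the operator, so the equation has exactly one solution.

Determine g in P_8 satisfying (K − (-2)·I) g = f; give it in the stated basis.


g(x) = (1/2)x^4 + (17/6)x^3 - (69/8)x^2 - (3887/432)x + 9923/192

write g with unknown coordinates in the stated basis and equate coefficients in (K − (-2)·I) g = f
solving from the highest basis element down gives g = (1/2)x^4 + (17/6)x^3 - (69/8)x^2 - (3887/432)x + 9923/192
check: K g = x^4 - (17/3)x^3 + (69/4)x^2 + (3563/216)x - 9923/96
so K g − (-2)·g = 2x^4 - (3/2)x = f ✓


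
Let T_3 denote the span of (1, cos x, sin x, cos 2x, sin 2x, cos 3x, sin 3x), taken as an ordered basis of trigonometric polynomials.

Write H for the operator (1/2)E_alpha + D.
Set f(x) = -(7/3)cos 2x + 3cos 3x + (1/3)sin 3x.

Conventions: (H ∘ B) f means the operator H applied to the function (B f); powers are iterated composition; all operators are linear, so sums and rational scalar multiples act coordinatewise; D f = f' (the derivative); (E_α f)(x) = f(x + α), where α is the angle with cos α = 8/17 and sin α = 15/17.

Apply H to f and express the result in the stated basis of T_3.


E_alpha f = (1127/867)cos 2x + (560/289)sin 2x - (14829/4913)cos 3x - (433/14739)sin 3x
((1/2)E_alpha) f = (1127/1734)cos 2x + (280/289)sin 2x - (14829/9826)cos 3x - (433/29478)sin 3x
D f = (14/3)sin 2x + cos 3x - 9sin 3x
((1/2)E_alpha + D) f = (1127/1734)cos 2x + (4886/867)sin 2x - (5003/9826)cos 3x - (265735/29478)sin 3x

the result is g(x) = (1127/1734)cos 2x + (4886/867)sin 2x - (5003/9826)cos 3x - (265735/29478)sin 3x


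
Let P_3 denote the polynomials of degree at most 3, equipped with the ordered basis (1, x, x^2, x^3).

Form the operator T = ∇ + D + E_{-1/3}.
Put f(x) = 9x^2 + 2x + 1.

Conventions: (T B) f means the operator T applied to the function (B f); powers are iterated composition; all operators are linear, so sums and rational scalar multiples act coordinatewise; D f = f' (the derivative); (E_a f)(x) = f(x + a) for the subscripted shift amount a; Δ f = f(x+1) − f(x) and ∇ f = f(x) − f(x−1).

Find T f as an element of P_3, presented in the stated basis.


g(x) = 9x^2 + 32x - 11/3

∇ f = 18x - 7
D f = 18x + 2
E_{-1/3} f = 9x^2 - 4x + 4/3
(∇ + D + E_{-1/3}) f = 9x^2 + 32x - 11/3


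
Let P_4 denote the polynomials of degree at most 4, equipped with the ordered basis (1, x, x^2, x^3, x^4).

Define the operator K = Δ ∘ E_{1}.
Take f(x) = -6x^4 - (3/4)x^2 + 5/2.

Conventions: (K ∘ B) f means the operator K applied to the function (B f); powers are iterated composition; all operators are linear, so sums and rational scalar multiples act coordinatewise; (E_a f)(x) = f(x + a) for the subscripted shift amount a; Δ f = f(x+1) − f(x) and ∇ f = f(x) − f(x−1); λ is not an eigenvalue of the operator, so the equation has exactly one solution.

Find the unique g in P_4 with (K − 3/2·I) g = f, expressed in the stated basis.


write g with unknown coordinates in the stated basis and equate coefficients in (K − 3/2·I) g = f
solving from the highest basis element down gives g = 4x^4 + (32/3)x^3 + (419/6)x^2 + (2086/9)x + 10322/27
check: K g = 16x^3 + 104x^2 + (1043/3)x + 10367/18
so K g − 3/2·g = -6x^4 - (3/4)x^2 + 5/2 = f ✓

the result is g(x) = 4x^4 + (32/3)x^3 + (419/6)x^2 + (2086/9)x + 10322/27


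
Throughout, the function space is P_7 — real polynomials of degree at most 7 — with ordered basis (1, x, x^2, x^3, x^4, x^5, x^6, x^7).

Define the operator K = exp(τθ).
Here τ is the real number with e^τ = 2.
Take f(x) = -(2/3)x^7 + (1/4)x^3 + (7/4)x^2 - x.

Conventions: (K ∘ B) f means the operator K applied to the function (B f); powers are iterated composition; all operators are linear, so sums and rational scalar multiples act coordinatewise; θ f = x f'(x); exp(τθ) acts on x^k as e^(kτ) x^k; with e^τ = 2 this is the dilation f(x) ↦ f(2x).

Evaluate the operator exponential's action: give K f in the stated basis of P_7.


the image equals g(x) = -(256/3)x^7 + 2x^3 + 7x^2 - 2x

exp(τθ) x^k = e^(kτ) x^k; with e^τ = 2 this sends x^k to 2^k x^k
x ↦ 2 x
x^2 ↦ 4 x^2
x^3 ↦ 8 x^3
x^7 ↦ 128 x^7
applying this coordinatewise to f: exp(τθ) f = -(256/3)x^7 + 2x^3 + 7x^2 - 2x


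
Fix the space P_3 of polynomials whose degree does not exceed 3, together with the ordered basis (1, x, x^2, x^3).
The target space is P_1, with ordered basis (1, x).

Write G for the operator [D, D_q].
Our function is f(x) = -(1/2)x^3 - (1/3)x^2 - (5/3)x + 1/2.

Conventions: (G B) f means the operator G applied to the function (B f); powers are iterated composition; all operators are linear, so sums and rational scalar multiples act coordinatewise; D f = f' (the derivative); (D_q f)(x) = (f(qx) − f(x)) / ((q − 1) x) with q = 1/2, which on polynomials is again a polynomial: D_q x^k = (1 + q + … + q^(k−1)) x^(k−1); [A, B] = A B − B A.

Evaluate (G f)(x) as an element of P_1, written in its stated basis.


the image equals g(x) = (1/2)x + 1/6

D_q f = -(7/8)x^2 - (1/2)x - 5/3
D D_q f = -(7/4)x - 1/2
D f = -(3/2)x^2 - (2/3)x - 5/3
D_q D f = -(9/4)x - 2/3
[D, D_q] f = (1/2)x + 1/6


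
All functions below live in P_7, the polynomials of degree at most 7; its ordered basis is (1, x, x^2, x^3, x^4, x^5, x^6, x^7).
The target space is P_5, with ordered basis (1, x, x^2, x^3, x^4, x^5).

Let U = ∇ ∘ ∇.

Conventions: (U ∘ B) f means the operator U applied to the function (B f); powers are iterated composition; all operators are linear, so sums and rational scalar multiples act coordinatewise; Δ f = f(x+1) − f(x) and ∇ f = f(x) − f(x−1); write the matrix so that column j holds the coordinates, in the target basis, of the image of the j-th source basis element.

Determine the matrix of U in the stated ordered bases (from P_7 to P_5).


the matrix is [[0, 0, 2, -6, 14, -30, 62, -126]; [0, 0, 0, 6, -24, 70, -180, 434]; [0, 0, 0, 0, 12, -60, 210, -630]; [0, 0, 0, 0, 0, 20, -120, 490]; [0, 0, 0, 0, 0, 0, 30, -210]; [0, 0, 0, 0, 0, 0, 0, 42]] (rows listed top to bottom)

image of 1: 0
image of x: 0
image of x^2: 2
image of x^3: 6x - 6
image of x^4: 12x^2 - 24x + 14
image of x^5: 20x^3 - 60x^2 + 70x - 30
image of x^6: 30x^4 - 120x^3 + 210x^2 - 180x + 62
image of x^7: 42x^5 - 210x^4 + 490x^3 - 630x^2 + 434x - 126
each image's coordinates form column j of the matrix


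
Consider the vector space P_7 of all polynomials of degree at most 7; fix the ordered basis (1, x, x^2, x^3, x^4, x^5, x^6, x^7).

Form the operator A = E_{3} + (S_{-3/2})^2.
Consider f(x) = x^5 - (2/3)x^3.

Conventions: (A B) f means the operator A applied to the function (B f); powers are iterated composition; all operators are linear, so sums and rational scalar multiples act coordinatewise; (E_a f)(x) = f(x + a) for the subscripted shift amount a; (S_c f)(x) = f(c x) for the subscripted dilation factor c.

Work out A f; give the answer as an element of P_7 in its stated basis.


the result is g(x) = (60073/1024)x^5 + 15x^4 + (7847/96)x^3 + 264x^2 + 387x + 225

E_{3} f = x^5 + 15x^4 + (268/3)x^3 + 264x^2 + 387x + 225
S_{-3/2} f = -(243/32)x^5 + (9/4)x^3
S_{-3/2} S_{-3/2} f = (59049/1024)x^5 - (243/32)x^3
(E_{3} + (S_{-3/2})^2) f = (60073/1024)x^5 + 15x^4 + (7847/96)x^3 + 264x^2 + 387x + 225


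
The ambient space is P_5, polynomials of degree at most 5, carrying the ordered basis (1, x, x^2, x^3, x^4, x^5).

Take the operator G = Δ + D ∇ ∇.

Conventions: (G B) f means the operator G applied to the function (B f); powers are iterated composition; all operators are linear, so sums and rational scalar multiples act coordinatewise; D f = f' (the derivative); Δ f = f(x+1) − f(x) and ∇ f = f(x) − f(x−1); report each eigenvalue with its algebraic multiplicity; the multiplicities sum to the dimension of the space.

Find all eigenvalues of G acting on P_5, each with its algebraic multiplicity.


image of 1: 0
image of x: 1
image of x^2: 2x + 1
image of x^3: 3x^2 + 3x + 7
image of x^4: 4x^3 + 6x^2 + 28x - 23
image of x^5: 5x^4 + 10x^3 + 70x^2 - 115x + 71
the matrix is upper triangular; its diagonal is (0, 0, 0, 0, 0, 0)
for a triangular matrix the eigenvalues are the diagonal entries, with algebraic multiplicity their repetition count

λ = 0 (multiplicity 6)


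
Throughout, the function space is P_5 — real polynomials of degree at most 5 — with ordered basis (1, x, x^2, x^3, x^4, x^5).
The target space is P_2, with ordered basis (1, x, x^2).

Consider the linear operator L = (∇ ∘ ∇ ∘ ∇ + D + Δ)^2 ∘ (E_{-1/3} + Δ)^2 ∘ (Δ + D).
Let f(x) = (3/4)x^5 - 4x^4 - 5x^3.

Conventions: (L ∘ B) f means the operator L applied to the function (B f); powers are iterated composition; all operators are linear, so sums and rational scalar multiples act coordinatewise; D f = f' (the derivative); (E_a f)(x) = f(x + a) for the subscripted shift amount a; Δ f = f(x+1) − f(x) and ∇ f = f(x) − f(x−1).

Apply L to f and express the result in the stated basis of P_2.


g(x) = 360x^2 + 732x + 1035

Δ f = (15/4)x^4 - (17/2)x^3 - (63/2)x^2 - (109/4)x - 33/4
D f = (15/4)x^4 - 16x^3 - 15x^2
(Δ + D) f = (15/2)x^4 - (49/2)x^3 - (93/2)x^2 - (109/4)x - 33/4
E_{-1/3} (Δ + D) f = (15/2)x^4 - (69/2)x^3 - 17x^2 - (199/36)x - 10/3
Δ (Δ + D) f = 30x^3 - (57/2)x^2 - (273/2)x - 363/4
(E_{-1/3} + Δ) (Δ + D) f = (15/2)x^4 - (9/2)x^3 - (91/2)x^2 - (5113/36)x - 1129/12
E_{-1/3} (E_{-1/3} + Δ) (Δ + D) f = (15/2)x^4 - (29/2)x^3 - 36x^2 - (4115/36)x - 2783/54
Δ (E_{-1/3} + Δ) (Δ + D) f = 30x^3 + (63/2)x^2 - (149/2)x - 6643/36
(E_{-1/3} + Δ) (E_{-1/3} + Δ) (Δ + D) f = (15/2)x^4 + (31/2)x^3 - (9/2)x^2 - (6797/36)x - 25495/108
∇ (E_{-1/3} + Δ)^2 (Δ + D) f = 30x^3 + (3/2)x^2 - (51/2)x - 6347/36
∇ ∇ (E_{-1/3} + Δ)^2 (Δ + D) f = 90x^2 - 87x + 3
∇ ∇ ∇ (E_{-1/3} + Δ)^2 (Δ + D) f = 180x - 177
D (E_{-1/3} + Δ)^2 (Δ + D) f = 30x^3 + (93/2)x^2 - 9x - 6797/36
Δ (E_{-1/3} + Δ)^2 (Δ + D) f = 30x^3 + (183/2)x^2 + (135/2)x - 6131/36
(∇ ∘ ∇ ∘ ∇ + D + Δ) (E_{-1/3} + Δ)^2 (Δ + D) f = 60x^3 + 138x^2 + (477/2)x - 4825/9
∇ (∇ ∘ ∇ ∘ ∇ + D + Δ) (E_{-1/3} + Δ)^2 (Δ + D) f = 180x^2 + 96x + 321/2
∇ ∇ (∇ ∘ ∇ ∘ ∇ + D + Δ) (E_{-1/3} + Δ)^2 (Δ + D) f = 360x - 84
∇ ∇ ∇ (∇ ∘ ∇ ∘ ∇ + D + Δ) (E_{-1/3} + Δ)^2 (Δ + D) f = 360
D (∇ ∘ ∇ ∘ ∇ + D + Δ) (E_{-1/3} + Δ)^2 (Δ + D) f = 180x^2 + 276x + 477/2
Δ (∇ ∘ ∇ ∘ ∇ + D + Δ) (E_{-1/3} + Δ)^2 (Δ + D) f = 180x^2 + 456x + 873/2
(∇ ∘ ∇ ∘ ∇ + D + Δ) (∇ ∘ ∇ ∘ ∇ + D + Δ) (E_{-1/3} + Δ)^2 (Δ + D) f = 360x^2 + 732x + 1035


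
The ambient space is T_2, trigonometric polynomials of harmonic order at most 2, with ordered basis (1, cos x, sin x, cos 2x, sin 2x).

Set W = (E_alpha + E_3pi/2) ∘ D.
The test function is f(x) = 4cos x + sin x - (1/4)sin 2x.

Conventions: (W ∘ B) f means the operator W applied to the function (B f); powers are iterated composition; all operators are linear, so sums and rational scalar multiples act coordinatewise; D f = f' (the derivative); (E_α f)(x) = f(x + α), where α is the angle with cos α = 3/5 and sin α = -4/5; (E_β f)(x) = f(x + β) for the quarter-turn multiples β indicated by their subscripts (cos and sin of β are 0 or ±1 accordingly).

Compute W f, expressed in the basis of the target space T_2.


D f = cos x - 4sin x - (1/2)cos 2x
E_alpha D f = (19/5)cos x - (8/5)sin x + (7/50)cos 2x - (12/25)sin 2x
E_3pi/2 D f = 4cos x + sin x + (1/2)cos 2x
(E_alpha + E_3pi/2) D f = (39/5)cos x - (3/5)sin x + (16/25)cos 2x - (12/25)sin 2x

the result is g(x) = (39/5)cos x - (3/5)sin x + (16/25)cos 2x - (12/25)sin 2x
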